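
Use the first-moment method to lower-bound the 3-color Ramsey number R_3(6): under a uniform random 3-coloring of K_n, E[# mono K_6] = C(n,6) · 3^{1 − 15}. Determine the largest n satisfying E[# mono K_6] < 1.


We need C(n, 6) · 3^{1 − 15} < 1, i.e. C(n, 6) < 3^{15 − 1} = 4782969.
Check values of n near the boundary:
  n = 37: C(37, 6) = 2324784; 2324784 < 4782969? YES
  n = 38: C(38, 6) = 2760681; 2760681 < 4782969? YES
  n = 39: C(39, 6) = 3262623; 3262623 < 4782969? YES
  n = 40: C(40, 6) = 3838380; 3838380 < 4782969? YES
  n = 41: C(41, 6) = 4496388; 4496388 < 4782969? YES
  n = 42: C(42, 6) = 5245786; 5245786 < 4782969? NO
The largest n with C(n, 6) < 4782969 is n = 41 (where E[X] = 1498796/1594323 ≈ 0.9401). Hence R_3(6) > 41, i.e. R_3(6) ≥ 42.

Largest n = 41; hence R_3(6) > 41.


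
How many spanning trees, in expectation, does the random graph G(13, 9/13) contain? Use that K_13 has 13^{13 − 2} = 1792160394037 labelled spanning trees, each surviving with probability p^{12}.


K_13 has 13^{13 − 2} = 1792160394037 labelled spanning trees.
For each such spanning tree H, let X_H = 1 if all 12 edges of H are present in G. Then P[X_H = 1] = p^{12} = (9/13)^{12} = 282429536481/23298085122481.
By linearity: E[X] = Σ_H E[X_H] = 1792160394037 · p^{12} = 1792160394037 · 282429536481/23298085122481 = 282429536481/13.
Numerically: E[X] ≈ 2.17e+10.

E[X] = 1792160394037 · (9/13)^{12} = 282429536481/13 ≈ 2.17e+10.


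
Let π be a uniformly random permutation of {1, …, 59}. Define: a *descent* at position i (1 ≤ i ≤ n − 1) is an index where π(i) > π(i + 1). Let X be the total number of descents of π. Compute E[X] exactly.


Write X = Σ X_I over i = 1, …, 58, with X_I the indicator of one descent.
There are 58 indicators.
For each fixed i, the pair (π(i), π(i+1)) is a uniformly random ordered pair of distinct values from {1, …, 59}; by symmetry P[π(i) > π(i+1)] = 1/2.
By linearity: E[X] = 58 · (1/2) = (59 − 1) · (1/2) = 29 ≈ 29.000.

E[X] = 29 = 29.000.


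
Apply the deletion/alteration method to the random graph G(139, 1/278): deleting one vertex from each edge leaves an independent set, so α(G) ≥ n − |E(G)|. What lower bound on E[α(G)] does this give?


E[|E(G)|] = C(139, 2)·p = 9591 · (1/278) = 69/2.
E[α(G)] ≥ n − E[|E(G)|] = 139 − 69/2 = 209/2.
Numerically: ≈ 104.500.
(This is only a lower bound; the true E[α(G)] may be larger.)

E[α(G)] ≥ 209/2 ≈ 104.500.


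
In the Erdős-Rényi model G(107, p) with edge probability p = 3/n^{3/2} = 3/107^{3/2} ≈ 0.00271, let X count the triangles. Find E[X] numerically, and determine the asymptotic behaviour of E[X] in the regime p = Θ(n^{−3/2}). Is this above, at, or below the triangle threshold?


Number of potential triangles: C(107, 3) = 198485.
Each occurs with probability p³ ≈ (0.00271)³ ≈ 1.99130e-08.
By linearity: E[X] = C(107, 3)·p³ ≈ 198485 · 1.99130e-08 ≈ 0.004.
Since α = 3/2 > 1, p = c/n^{3/2} = o(1/n) is below the triangle threshold p ~ 1/n. Asymptotically E[X] ~ (c³/6)·n^{3(1−α)} = (3³/6)·n^{-1.5} → 0, so by Markov's inequality G has no triangles w.h.p.

E[X] ≈ 0.004; in regime p = Θ(1/n^{3/2}) E[X] tends to 0 (below the triangle threshold p ~ 1/n).


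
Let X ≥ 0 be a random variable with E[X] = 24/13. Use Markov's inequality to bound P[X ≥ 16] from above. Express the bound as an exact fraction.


μ = E[X] = 24/13, a = 16.
Markov: P[X ≥ 16] ≤ μ/a = (24/13)/16 = 3/26.
Numerically: ≈ 0.115385.
(Since a = 16 > μ = 1.846154, the bound 3/26 is < 1 and informative.)

P[X ≥ 16] ≤ 3/26 ≈ 0.115385.


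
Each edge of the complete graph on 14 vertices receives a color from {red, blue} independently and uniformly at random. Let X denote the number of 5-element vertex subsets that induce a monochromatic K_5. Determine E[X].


Let X = Σ_S X_S over the C(14, 5) = 2002 subsets S of size 5, where X_S = 1 if the K_5 on S is monochromatic.
For a fixed S, the K_5 on S has C(5, 2) = 10 edges. P[all 10 edges red] = (1/2)^10, and likewise for blue, so P[monochromatic] = 2·(1/2)^10 = 2^{1 − 10} = 1/512.
Summing: E[X] = C(14, 5) · 2^{1 − 10} = 2002 · 1/512 = 1001/256.
Numerically: E[X] ≈ 3.9102.

E[X] = C(14,5)·2^(1−C(5,2)) = 1001/256 ≈ 3.9102.


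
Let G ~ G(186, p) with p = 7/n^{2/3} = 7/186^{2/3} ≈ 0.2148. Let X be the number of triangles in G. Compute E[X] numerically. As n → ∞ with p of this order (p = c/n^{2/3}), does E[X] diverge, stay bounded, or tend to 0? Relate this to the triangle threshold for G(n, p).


Number of potential triangles: C(186, 3) = 1055240.
Each occurs with probability p³ ≈ (0.2148)³ ≈ 9.914441e-03.
By linearity: E[X] = C(186, 3)·p³ ≈ 1055240 · 9.914441e-03 ≈ 10462.1147.
Since α = 2/3 < 1, p = c/n^{2/3} ≫ 1/n is above the triangle threshold p ~ 1/n. Asymptotically E[X] ~ (c³/6)·n^{3(1−α)} = (7³/6)·n^{1} → ∞; triangles are abundant w.h.p.

E[X] ≈ 10462.1147; in regime p = Θ(1/n^{2/3}) E[X] diverges (above the triangle threshold p ~ 1/n).


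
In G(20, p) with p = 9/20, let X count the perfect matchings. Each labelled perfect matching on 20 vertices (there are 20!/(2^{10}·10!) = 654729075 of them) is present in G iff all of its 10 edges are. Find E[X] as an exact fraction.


K_20 has 20!/(2^{10}·10!) = 654729075 labelled perfect matchings.
For each such perfect matching H, let X_H = 1 if all 10 edges of H are present in G. Then P[X_H = 1] = p^{10} = (9/20)^{10} = 3486784401/10240000000000.
By linearity of expectation: E[X] = Σ_H E[X_H] = 654729075 · p^{10} = 654729075 · 3486784401/10240000000000 = 91315965023646363/409600000000.
Numerically: E[X] ≈ 2.2294e+05.

E[X] = 654729075 · (9/20)^{10} = 91315965023646363/409600000000 ≈ 2.2294e+05.


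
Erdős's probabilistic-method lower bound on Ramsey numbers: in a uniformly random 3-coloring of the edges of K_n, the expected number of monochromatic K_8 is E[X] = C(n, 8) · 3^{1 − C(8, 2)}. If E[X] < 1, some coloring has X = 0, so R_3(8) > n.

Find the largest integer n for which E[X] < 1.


We need C(n, 8) · 3^{1 − 28} < 1, i.e. C(n, 8) < 3^{28 − 1} = 7625597484987.
Check values of n near the boundary:
  n = 151: C(151, 8) = 5551321138650; 5551321138650 < 7625597484987? YES
  n = 152: C(152, 8) = 5859727868575; 5859727868575 < 7625597484987? YES
  n = 153: C(153, 8) = 6183023199255; 6183023199255 < 7625597484987? YES
  n = 154: C(154, 8) = 6521818990995; 6521818990995 < 7625597484987? YES
  n = 155: C(155, 8) = 6876747915675; 6876747915675 < 7625597484987? YES
  n = 156: C(156, 8) = 7248464019225; 7248464019225 < 7625597484987? YES
  n = 157: C(157, 8) = 7637643295425; 7637643295425 < 7625597484987? NO
  n = 158: C(158, 8) = 8044984271181; 8044984271181 < 7625597484987? NO
  n = 159: C(159, 8) = 8471208603429; 8471208603429 < 7625597484987? NO
The largest n with C(n, 8) < 7625597484987 is n = 156 (where E[X] = 805384891025/847288609443 ≈ 0.951). Hence R_3(8) > 156, i.e. R_3(8) ≥ 157.

Largest n = 156; hence R_3(8) > 156.


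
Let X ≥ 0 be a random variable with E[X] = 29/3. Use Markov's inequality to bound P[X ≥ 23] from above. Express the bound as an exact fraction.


μ = E[X] = 29/3, a = 23.
Markov: P[X ≥ 23] ≤ μ/a = (29/3)/23 = 29/69.
Numerically: ≈ 0.420.
(Since a = 23 > μ = 9.667, the bound 29/69 is < 1 and informative.)

P[X ≥ 23] ≤ 29/69 ≈ 0.420.


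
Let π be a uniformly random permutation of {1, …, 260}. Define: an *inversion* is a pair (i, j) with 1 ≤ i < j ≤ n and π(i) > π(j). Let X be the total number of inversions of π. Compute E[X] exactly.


Write X = Σ X_I over the C(260, 2) = 33670 pairs i < j, with X_I the indicator of one inversion.
There are 33670 indicators.
For each fixed pair i < j, the values π(i) and π(j) are two distinct elements of {1, …, 260} in uniformly random order; by symmetry P[π(i) > π(j)] = 1/2.
By linearity: E[X] = 33670 · (1/2) = C(260, 2) · (1/2) = 33670/2 = 16835 ≈ 16835.0000.

E[X] = 16835 = 16835.0000.


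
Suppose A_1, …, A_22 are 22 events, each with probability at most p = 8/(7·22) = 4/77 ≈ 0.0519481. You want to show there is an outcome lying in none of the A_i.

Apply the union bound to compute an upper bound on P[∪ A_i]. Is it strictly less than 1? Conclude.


Union bound: P[∪_{i=1}^{22} A_i] ≤ Σ_i P[A_i] ≤ 22·p = 22·(4/77) = 8/7.
Numerically: 8/7 ≈ 1.1428571.
Is 8/7 < 1? NO.
Since the bound 8/7 is ≥ 1, the union bound is uninformative here; it does NOT by itself certify existence.

22·p = 8/7 ≈ 1.1428571; existence NOT certified by the union bound.


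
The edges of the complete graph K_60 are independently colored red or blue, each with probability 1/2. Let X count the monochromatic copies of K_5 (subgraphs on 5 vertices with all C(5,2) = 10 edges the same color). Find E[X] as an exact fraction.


Let X = Σ_S X_S over the C(60, 5) = 5461512 subsets S of size 5, where X_S = 1 if the K_5 on S is monochromatic.
For a fixed S, the K_5 on S has C(5, 2) = 10 edges. P[all 10 edges red] = (1/2)^10, and likewise for blue, so P[monochromatic] = 2·(1/2)^10 = 2^{1 − 10} = 1/512.
By linearity: E[X] = C(60, 5) · 2^{1 − 10} = 5461512 · 1/512 = 682689/64.
Numerically: E[X] ≈ 10667.01562.

E[X] = C(60,5)·2^(1−C(5,2)) = 682689/64 ≈ 10667.01562.


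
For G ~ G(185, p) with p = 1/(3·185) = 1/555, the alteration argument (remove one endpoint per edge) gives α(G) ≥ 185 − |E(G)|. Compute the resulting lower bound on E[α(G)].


E[|E(G)|] = C(185, 2)·p = 17020 · (1/555) = 92/3.
E[α(G)] ≥ n − E[|E(G)|] = 185 − 92/3 = 463/3.
Numerically: ≈ 154.333.
(This is only a lower bound; the true E[α(G)] may be larger.)

E[α(G)] ≥ 463/3 ≈ 154.333.


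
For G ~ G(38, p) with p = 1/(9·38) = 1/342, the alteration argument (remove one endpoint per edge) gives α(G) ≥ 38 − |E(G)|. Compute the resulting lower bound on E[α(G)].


E[|E(G)|] = C(38, 2)·p = 703 · (1/342) = 37/18.
E[α(G)] ≥ n − E[|E(G)|] = 38 − 37/18 = 647/18.
Numerically: ≈ 35.944.
(This is only a lower bound; the true E[α(G)] may be larger.)

E[α(G)] ≥ 647/18 ≈ 35.944.


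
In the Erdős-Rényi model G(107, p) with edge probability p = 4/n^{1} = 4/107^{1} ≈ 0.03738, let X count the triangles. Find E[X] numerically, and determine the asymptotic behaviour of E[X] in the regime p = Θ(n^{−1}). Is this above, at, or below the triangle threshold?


Number of potential triangles: C(107, 3) = 198485.
Each occurs with probability p³ ≈ (0.03738)³ ≈ 5.224306e-05.
By linearity: E[X] = C(107, 3)·p³ ≈ 198485 · 5.224306e-05 ≈ 10.3695.
Here α = 1, so p = 4/n is exactly at the triangle threshold p ~ 1/n. Asymptotically E[X] → c³/6 = 4³/6 = 32/3 ≈ 10.6667, a bounded constant. In this regime the triangle count is asymptotically Poisson(c³/6).

E[X] ≈ 10.3695; in regime p = Θ(1/n^{1}) E[X] stays bounded (at the triangle threshold p ~ 1/n).


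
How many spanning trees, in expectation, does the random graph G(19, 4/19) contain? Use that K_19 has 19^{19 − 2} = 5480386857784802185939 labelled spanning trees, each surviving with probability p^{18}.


K_19 has 19^{19 − 2} = 5480386857784802185939 labelled spanning trees.
For each such spanning tree H, let X_H = 1 if all 18 edges of H are present in G. Then P[X_H = 1] = p^{18} = (4/19)^{18} = 68719476736/104127350297911241532841.
By linearity: E[X] = Σ_H E[X_H] = 5480386857784802185939 · p^{18} = 5480386857784802185939 · 68719476736/104127350297911241532841 = 68719476736/19.
Numerically: E[X] ≈ 3.62e+09.

E[X] = 5480386857784802185939 · (4/19)^{18} = 68719476736/19 ≈ 3.62e+09.


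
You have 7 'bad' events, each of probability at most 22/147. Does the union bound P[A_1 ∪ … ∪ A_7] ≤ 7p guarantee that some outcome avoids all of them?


Union bound: P[∪_{i=1}^{7} A_i] ≤ Σ_i P[A_i] ≤ 7·p = 7·(22/147) = 22/21.
Numerically: 22/21 ≈ 1.048.
Is 22/21 < 1? NO.
Since the bound 22/21 is ≥ 1, the union bound is uninformative here; it does NOT by itself certify existence.

7·p = 22/21 ≈ 1.048; existence NOT certified by the union bound.


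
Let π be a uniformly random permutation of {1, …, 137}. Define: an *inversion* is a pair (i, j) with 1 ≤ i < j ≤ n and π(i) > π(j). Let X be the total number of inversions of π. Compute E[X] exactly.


Write X = Σ X_I over the C(137, 2) = 9316 pairs i < j, with X_I the indicator of one inversion.
There are 9316 indicators.
For each fixed pair i < j, the values π(i) and π(j) are two distinct elements of {1, …, 137} in uniformly random order; by symmetry P[π(i) > π(j)] = 1/2.
By linearity: E[X] = 9316 · (1/2) = C(137, 2) · (1/2) = 9316/2 = 4658 ≈ 4658.000.

E[X] = 4658 = 4658.000.


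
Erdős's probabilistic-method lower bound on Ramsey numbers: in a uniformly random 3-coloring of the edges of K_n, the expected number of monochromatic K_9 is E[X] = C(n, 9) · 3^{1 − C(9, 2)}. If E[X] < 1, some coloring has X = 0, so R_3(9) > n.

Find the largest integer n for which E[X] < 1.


We need C(n, 9) · 3^{1 − 36} < 1, i.e. C(n, 9) < 3^{36 − 1} = 50031545098999707.
Check values of n near the boundary:
  n = 298: C(298, 9) = 45207677551849890; 45207677551849890 < 50031545098999707? YES
  n = 299: C(299, 9) = 46610674441390059; 46610674441390059 < 50031545098999707? YES
  n = 300: C(300, 9) = 48052241692154700; 48052241692154700 < 50031545098999707? YES
  n = 301: C(301, 9) = 49533303936090975; 49533303936090975 < 50031545098999707? YES
  n = 302: C(302, 9) = 51054804739588650; 51054804739588650 < 50031545098999707? NO
  n = 303: C(303, 9) = 52617706925494425; 52617706925494425 < 50031545098999707? NO
The largest n with C(n, 9) < 50031545098999707 is n = 301 (where E[X] = 16511101312030325/16677181699666569 ≈ 0.9900415). Hence R_3(9) > 301, i.e. R_3(9) ≥ 302.

Largest n = 301; hence R_3(9) > 301.


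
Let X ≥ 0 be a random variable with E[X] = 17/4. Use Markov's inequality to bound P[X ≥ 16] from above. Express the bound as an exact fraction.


μ = E[X] = 17/4, a = 16.
Markov: P[X ≥ 16] ≤ μ/a = (17/4)/16 = 17/64.
Numerically: ≈ 0.265625.
(Since a = 16 > μ = 4.250000, the bound 17/64 is < 1 and informative.)

P[X ≥ 16] ≤ 17/64 ≈ 0.265625.


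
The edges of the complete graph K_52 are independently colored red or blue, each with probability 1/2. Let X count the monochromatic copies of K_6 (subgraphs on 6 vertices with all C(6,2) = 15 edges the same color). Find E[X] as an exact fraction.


Let X = Σ_S X_S over the C(52, 6) = 20358520 subsets S of size 6, where X_S = 1 if the K_6 on S is monochromatic.
For a fixed S, the K_6 on S has C(6, 2) = 15 edges. P[all 15 edges red] = (1/2)^15, and likewise for blue, so P[monochromatic] = 2·(1/2)^15 = 2^{1 − 15} = 1/16384.
Summing: E[X] = C(52, 6) · 2^{1 − 15} = 20358520 · 1/16384 = 2544815/2048.
Numerically: E[X] ≈ 1242.5854.

E[X] = C(52,6)·2^(1−C(6,2)) = 2544815/2048 ≈ 1242.5854.


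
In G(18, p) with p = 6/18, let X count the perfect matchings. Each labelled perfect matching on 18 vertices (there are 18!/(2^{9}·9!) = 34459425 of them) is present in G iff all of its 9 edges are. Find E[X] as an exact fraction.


K_18 has 18!/(2^{9}·9!) = 34459425 labelled perfect matchings.
For each such perfect matching H, let X_H = 1 if all 9 edges of H are present in G. Then P[X_H = 1] = p^{9} = (1/3)^{9} = 1/19683.
By linearity: E[X] = Σ_H E[X_H] = 34459425 · p^{9} = 34459425 · 1/19683 = 425425/243.
Numerically: E[X] ≈ 1750.7.

E[X] = 34459425 · (1/3)^{9} = 425425/243 ≈ 1750.7.


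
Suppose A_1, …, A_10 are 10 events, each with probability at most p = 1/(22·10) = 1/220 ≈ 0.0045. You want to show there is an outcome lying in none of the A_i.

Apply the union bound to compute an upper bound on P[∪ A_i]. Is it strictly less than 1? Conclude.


Union bound: P[∪_{i=1}^{10} A_i] ≤ Σ_i P[A_i] ≤ 10·p = 10·(1/220) = 1/22.
Numerically: 1/22 ≈ 0.0455.
Is 1/22 < 1? YES.
Since P[∪ A_i] ≤ 1/22 < 1, the complement has P[∩ A_i^c] ≥ 1 − 1/22 = 21/22 > 0, so some outcome avoids every A_i.

10·p = 1/22 ≈ 0.0455; existence CERTIFIED by the union bound.


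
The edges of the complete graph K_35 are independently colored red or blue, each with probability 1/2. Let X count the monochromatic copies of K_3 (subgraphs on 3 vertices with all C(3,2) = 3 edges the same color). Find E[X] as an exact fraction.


Let X = Σ_S X_S over the C(35, 3) = 6545 subsets S of size 3, where X_S = 1 if the K_3 on S is monochromatic.
For a fixed S, the K_3 on S has C(3, 2) = 3 edges. P[all 3 edges red] = (1/2)^3, and likewise for blue, so P[monochromatic] = 2·(1/2)^3 = 2^{1 − 3} = 1/4.
By linearity: E[X] = C(35, 3) · 2^{1 − 3} = 6545 · 1/4 = 6545/4.
Numerically: E[X] ≈ 1636.25000.

E[X] = C(35,3)·2^(1−C(3,2)) = 6545/4 ≈ 1636.25000.


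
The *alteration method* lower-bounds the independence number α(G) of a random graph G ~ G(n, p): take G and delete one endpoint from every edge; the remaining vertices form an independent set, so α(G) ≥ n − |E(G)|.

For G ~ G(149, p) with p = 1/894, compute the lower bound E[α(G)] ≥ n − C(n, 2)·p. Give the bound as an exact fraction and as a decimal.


E[|E(G)|] = C(149, 2)·p = 11026 · (1/894) = 37/3.
E[α(G)] ≥ n − E[|E(G)|] = 149 − 37/3 = 410/3.
Numerically: ≈ 136.66667.
(This is only a lower bound; the true E[α(G)] may be larger.)

E[α(G)] ≥ 410/3 ≈ 136.66667.


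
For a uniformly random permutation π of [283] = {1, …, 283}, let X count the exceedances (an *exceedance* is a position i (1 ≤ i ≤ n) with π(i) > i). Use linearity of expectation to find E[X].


Write X = Σ_{i=1}^{283} X_i, where X_i = 1_{π(i) > i}.
For each fixed i, π(i) is uniform over {1, …, 283} (marginal of a uniform permutation), so P[π(i) > i] = (n − i)/n. Summing: Σ_{i=1}^{283} (n − i)/n = (0 + 1 + … + 282)/283 = 283(283 − 1)/(2·283) = (283 − 1)/2.
Hence E[X] = Σ_{i=1}^{283} (283 − i)/283 = 141 ≈ 141.0000.

E[X] = 141 = 141.0000.


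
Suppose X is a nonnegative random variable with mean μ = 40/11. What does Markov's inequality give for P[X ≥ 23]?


μ = E[X] = 40/11, a = 23.
Markov: P[X ≥ 23] ≤ μ/a = (40/11)/23 = 40/253.
Numerically: ≈ 0.15810.
(Since a = 23 > μ = 3.63636, the bound 40/253 is < 1 and informative.)

P[X ≥ 23] ≤ 40/253 ≈ 0.15810.


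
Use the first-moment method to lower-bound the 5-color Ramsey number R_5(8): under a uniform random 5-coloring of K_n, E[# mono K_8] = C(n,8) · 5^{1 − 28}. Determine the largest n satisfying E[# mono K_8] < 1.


We need C(n, 8) · 5^{1 − 28} < 1, i.e. C(n, 8) < 5^{28 − 1} = 7450580596923828125.
Check values of n near the boundary:
  n = 861: C(861, 8) = 7250034996615275865; 7250034996615275865 < 7450580596923828125? YES
  n = 862: C(862, 8) = 7317951015318931845; 7317951015318931845 < 7450580596923828125? YES
  n = 863: C(863, 8) = 7386423071602617757; 7386423071602617757 < 7450580596923828125? YES
  n = 864: C(864, 8) = 7455455062926006708; 7455455062926006708 < 7450580596923828125? NO
  n = 865: C(865, 8) = 7525050909487743060; 7525050909487743060 < 7450580596923828125? NO
  n = 866: C(866, 8) = 7595214554331451620; 7595214554331451620 < 7450580596923828125? NO
The largest n with C(n, 8) < 7450580596923828125 is n = 863 (where E[X] = 7386423071602617757/7450580596923828125 ≈ 0.991389). Hence R_5(8) > 863, i.e. R_5(8) ≥ 864.

Largest n = 863; hence R_5(8) > 863.


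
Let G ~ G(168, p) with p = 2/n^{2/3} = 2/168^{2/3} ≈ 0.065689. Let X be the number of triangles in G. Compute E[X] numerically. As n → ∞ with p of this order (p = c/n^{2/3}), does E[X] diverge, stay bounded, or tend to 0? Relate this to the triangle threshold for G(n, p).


Number of potential triangles: C(168, 3) = 776216.
Each occurs with probability p³ ≈ (0.065689)³ ≈ 2.8344671e-04.
By linearity: E[X] = C(168, 3)·p³ ≈ 776216 · 2.8344671e-04 ≈ 220.01587.
Since α = 2/3 < 1, p = c/n^{2/3} ≫ 1/n is above the triangle threshold p ~ 1/n. Asymptotically E[X] ~ (c³/6)·n^{3(1−α)} = (2³/6)·n^{1} → ∞; triangles are abundant w.h.p.

E[X] ≈ 220.01587; in regime p = Θ(1/n^{2/3}) E[X] diverges (above the triangle threshold p ~ 1/n).


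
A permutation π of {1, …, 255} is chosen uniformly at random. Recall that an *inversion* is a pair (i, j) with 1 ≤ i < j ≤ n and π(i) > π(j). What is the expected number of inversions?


Write X = Σ X_I over the C(255, 2) = 32385 pairs i < j, with X_I the indicator of one inversion.
There are 32385 indicators.
For each fixed pair i < j, the values π(i) and π(j) are two distinct elements of {1, …, 255} in uniformly random order; by symmetry P[π(i) > π(j)] = 1/2.
By linearity: E[X] = 32385 · (1/2) = C(255, 2) · (1/2) = 32385/2 = 32385/2 ≈ 16192.500.

E[X] = 32385/2 = 16192.500.


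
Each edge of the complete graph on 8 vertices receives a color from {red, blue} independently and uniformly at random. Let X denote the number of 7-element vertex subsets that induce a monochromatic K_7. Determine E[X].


Let X = Σ_S X_S over the C(8, 7) = 8 subsets S of size 7, where X_S = 1 if the K_7 on S is monochromatic.
For a fixed S, the K_7 on S has C(7, 2) = 21 edges. P[all 21 edges red] = (1/2)^21, and likewise for blue, so P[monochromatic] = 2·(1/2)^21 = 2^{1 − 21} = 1/1048576.
By linearity: E[X] = C(8, 7) · 2^{1 − 21} = 8 · 1/1048576 = 1/131072.
Numerically: E[X] ≈ 0.0000.

E[X] = C(8,7)·2^(1−C(7,2)) = 1/131072 ≈ 0.0000.


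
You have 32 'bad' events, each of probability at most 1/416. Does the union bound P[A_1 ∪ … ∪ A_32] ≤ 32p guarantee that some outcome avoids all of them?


Union bound: P[∪_{i=1}^{32} A_i] ≤ Σ_i P[A_i] ≤ 32·p = 32·(1/416) = 1/13.
Numerically: 1/13 ≈ 0.0769231.
Is 1/13 < 1? YES.
Since P[∪ A_i] ≤ 1/13 < 1, the complement has P[∩ A_i^c] ≥ 1 − 1/13 = 12/13 > 0, so some outcome avoids every A_i.

32·p = 1/13 ≈ 0.0769231; existence CERTIFIED by the union bound.


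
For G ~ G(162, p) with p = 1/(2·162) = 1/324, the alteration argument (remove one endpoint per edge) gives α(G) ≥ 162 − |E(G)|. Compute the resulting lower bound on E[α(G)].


E[|E(G)|] = C(162, 2)·p = 13041 · (1/324) = 161/4.
E[α(G)] ≥ n − E[|E(G)|] = 162 − 161/4 = 487/4.
Numerically: ≈ 121.750000.
(This is only a lower bound; the true E[α(G)] may be larger.)

E[α(G)] ≥ 487/4 ≈ 121.750000.


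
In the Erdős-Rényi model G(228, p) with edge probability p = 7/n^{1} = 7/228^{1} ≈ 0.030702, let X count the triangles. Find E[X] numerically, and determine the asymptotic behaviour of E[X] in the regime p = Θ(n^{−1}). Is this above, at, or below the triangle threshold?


Number of potential triangles: C(228, 3) = 1949476.
Each occurs with probability p³ ≈ (0.030702)³ ≈ 2.8939404e-05.
By linearity: E[X] = C(228, 3)·p³ ≈ 1949476 · 2.8939404e-05 ≈ 56.41667.
Here α = 1, so p = 7/n is exactly at the triangle threshold p ~ 1/n. Asymptotically E[X] → c³/6 = 7³/6 = 343/6 ≈ 57.16667, a bounded constant. In this regime the triangle count is asymptotically Poisson(c³/6).

E[X] ≈ 56.41667; in regime p = Θ(1/n^{1}) E[X] stays bounded (at the triangle threshold p ~ 1/n).


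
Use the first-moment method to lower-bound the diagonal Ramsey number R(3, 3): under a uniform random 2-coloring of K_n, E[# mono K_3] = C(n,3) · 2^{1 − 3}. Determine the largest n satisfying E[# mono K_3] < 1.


We need C(n, 3) · 2^{1 − 3} < 1, i.e. C(n, 3) < 2^{3 − 1} = 4.
Check values of n near the boundary:
  n = 3: C(3, 3) = 1; 1 < 4? YES
  n = 4: C(4, 3) = 4; 4 < 4? NO
  n = 5: C(5, 3) = 10; 10 < 4? NO
The largest n with C(n, 3) < 4 is n = 3 (where E[X] = 1/4 ≈ 0.25000). Hence R(3, 3) > 3, i.e. R(3, 3) ≥ 4.

Largest n = 3; hence R(3, 3) > 3.


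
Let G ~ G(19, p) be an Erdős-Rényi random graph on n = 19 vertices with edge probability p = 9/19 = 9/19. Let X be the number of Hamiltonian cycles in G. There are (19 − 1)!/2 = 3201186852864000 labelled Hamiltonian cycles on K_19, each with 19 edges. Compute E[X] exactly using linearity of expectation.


K_19 has (19 − 1)!/2 = 3201186852864000 labelled Hamiltonian cycles.
For each such Hamiltonian cycle H, let X_H = 1 if all 19 edges of H are present in G. Then P[X_H = 1] = p^{19} = (9/19)^{19} = 1350851717672992089/1978419655660313589123979.
Summing the indicators: E[X] = Σ_H E[X_H] = 3201186852864000 · p^{19} = 3201186852864000 · 1350851717672992089/1978419655660313589123979 = 4324328758783534194876278992896000/1978419655660313589123979.
Numerically: E[X] ≈ 2.19e+09.

E[X] = 3201186852864000 · (9/19)^{19} = 4324328758783534194876278992896000/1978419655660313589123979 ≈ 2.19e+09.


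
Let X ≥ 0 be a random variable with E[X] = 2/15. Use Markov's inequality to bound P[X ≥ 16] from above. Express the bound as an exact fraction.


μ = E[X] = 2/15, a = 16.
Markov: P[X ≥ 16] ≤ μ/a = (2/15)/16 = 1/120.
Numerically: ≈ 0.00833.
(Since a = 16 > μ = 0.13333, the bound 1/120 is < 1 and informative.)

P[X ≥ 16] ≤ 1/120 ≈ 0.00833.


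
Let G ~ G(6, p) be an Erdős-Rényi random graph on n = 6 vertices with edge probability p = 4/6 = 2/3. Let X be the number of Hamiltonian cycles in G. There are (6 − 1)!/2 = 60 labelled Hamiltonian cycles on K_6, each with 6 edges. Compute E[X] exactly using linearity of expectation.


K_6 has (6 − 1)!/2 = 60 labelled Hamiltonian cycles.
For each such Hamiltonian cycle H, let X_H = 1 if all 6 edges of H are present in G. Then P[X_H = 1] = p^{6} = (2/3)^{6} = 64/729.
By linearity: E[X] = Σ_H E[X_H] = 60 · p^{6} = 60 · 64/729 = 1280/243.
Numerically: E[X] ≈ 5.27.

E[X] = 60 · (2/3)^{6} = 1280/243 ≈ 5.27.


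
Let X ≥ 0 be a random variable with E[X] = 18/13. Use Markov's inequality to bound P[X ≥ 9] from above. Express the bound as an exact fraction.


μ = E[X] = 18/13, a = 9.
Markov: P[X ≥ 9] ≤ μ/a = (18/13)/9 = 2/13.
Numerically: ≈ 0.153846.
(Since a = 9 > μ = 1.384615, the bound 2/13 is < 1 and informative.)

P[X ≥ 9] ≤ 2/13 ≈ 0.153846.


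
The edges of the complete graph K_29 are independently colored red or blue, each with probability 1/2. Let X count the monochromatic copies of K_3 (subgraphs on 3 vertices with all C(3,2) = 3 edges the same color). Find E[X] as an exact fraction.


Let X = Σ_S X_S over the C(29, 3) = 3654 subsets S of size 3, where X_S = 1 if the K_3 on S is monochromatic.
For a fixed S, the K_3 on S has C(3, 2) = 3 edges. P[all 3 edges red] = (1/2)^3, and likewise for blue, so P[monochromatic] = 2·(1/2)^3 = 2^{1 − 3} = 1/4.
Summing: E[X] = C(29, 3) · 2^{1 − 3} = 3654 · 1/4 = 1827/2.
Numerically: E[X] ≈ 913.500.

E[X] = C(29,3)·2^(1−C(3,2)) = 1827/2 ≈ 913.500.


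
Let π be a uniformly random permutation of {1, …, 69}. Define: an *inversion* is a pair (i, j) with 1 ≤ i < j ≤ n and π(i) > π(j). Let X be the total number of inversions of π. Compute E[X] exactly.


Write X = Σ X_I over the C(69, 2) = 2346 pairs i < j, with X_I the indicator of one inversion.
There are 2346 indicators.
For each fixed pair i < j, the values π(i) and π(j) are two distinct elements of {1, …, 69} in uniformly random order; by symmetry P[π(i) > π(j)] = 1/2.
By linearity: E[X] = 2346 · (1/2) = C(69, 2) · (1/2) = 2346/2 = 1173 ≈ 1173.000000.

E[X] = 1173 = 1173.000000.


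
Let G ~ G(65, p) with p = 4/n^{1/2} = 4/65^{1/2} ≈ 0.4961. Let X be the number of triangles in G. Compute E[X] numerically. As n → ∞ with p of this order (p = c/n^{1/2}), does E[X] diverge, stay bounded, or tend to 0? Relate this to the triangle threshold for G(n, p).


Number of potential triangles: C(65, 3) = 43680.
Each occurs with probability p³ ≈ (0.4961)³ ≈ 1.221265e-01.
By linearity: E[X] = C(65, 3)·p³ ≈ 43680 · 1.221265e-01 ≈ 5334.4859.
Since α = 1/2 < 1, p = c/n^{1/2} ≫ 1/n is above the triangle threshold p ~ 1/n. Asymptotically E[X] ~ (c³/6)·n^{3(1−α)} = (4³/6)·n^{1.5} → ∞; triangles are abundant w.h.p.

E[X] ≈ 5334.4859; in regime p = Θ(1/n^{1/2}) E[X] diverges (above the triangle threshold p ~ 1/n).


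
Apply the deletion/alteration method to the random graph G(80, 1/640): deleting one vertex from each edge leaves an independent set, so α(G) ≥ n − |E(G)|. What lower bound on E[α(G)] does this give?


E[|E(G)|] = C(80, 2)·p = 3160 · (1/640) = 79/16.
E[α(G)] ≥ n − E[|E(G)|] = 80 − 79/16 = 1201/16.
Numerically: ≈ 75.0625.
(This is only a lower bound; the true E[α(G)] may be larger.)

E[α(G)] ≥ 1201/16 ≈ 75.0625.


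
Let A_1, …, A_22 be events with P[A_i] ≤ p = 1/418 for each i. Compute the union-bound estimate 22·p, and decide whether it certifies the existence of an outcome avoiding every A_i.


Union bound: P[∪_{i=1}^{22} A_i] ≤ Σ_i P[A_i] ≤ 22·p = 22·(1/418) = 1/19.
Numerically: 1/19 ≈ 0.053.
Is 1/19 < 1? YES.
Since P[∪ A_i] ≤ 1/19 < 1, the complement has P[∩ A_i^c] ≥ 1 − 1/19 = 18/19 > 0, so some outcome avoids every A_i.

22·p = 1/19 ≈ 0.053; existence CERTIFIED by the union bound.


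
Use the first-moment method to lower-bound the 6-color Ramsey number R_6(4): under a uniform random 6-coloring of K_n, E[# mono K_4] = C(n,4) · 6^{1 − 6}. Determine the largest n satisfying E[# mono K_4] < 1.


We need C(n, 4) · 6^{1 − 6} < 1, i.e. C(n, 4) < 6^{6 − 1} = 7776.
Check values of n near the boundary:
  n = 18: C(18, 4) = 3060; 3060 < 7776? YES
  n = 19: C(19, 4) = 3876; 3876 < 7776? YES
  n = 20: C(20, 4) = 4845; 4845 < 7776? YES
  n = 21: C(21, 4) = 5985; 5985 < 7776? YES
  n = 22: C(22, 4) = 7315; 7315 < 7776? YES
  n = 23: C(23, 4) = 8855; 8855 < 7776? NO
  n = 24: C(24, 4) = 10626; 10626 < 7776? NO
  n = 25: C(25, 4) = 12650; 12650 < 7776? NO
The largest n with C(n, 4) < 7776 is n = 22 (where E[X] = 7315/7776 ≈ 0.9407150). Hence R_6(4) > 22, i.e. R_6(4) ≥ 23.

Largest n = 22; hence R_6(4) > 22.


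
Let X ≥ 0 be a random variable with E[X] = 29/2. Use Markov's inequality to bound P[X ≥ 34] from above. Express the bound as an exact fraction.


μ = E[X] = 29/2, a = 34.
Markov: P[X ≥ 34] ≤ μ/a = (29/2)/34 = 29/68.
Numerically: ≈ 0.426471.
(Since a = 34 > μ = 14.500000, the bound 29/68 is < 1 and informative.)

P[X ≥ 34] ≤ 29/68 ≈ 0.426471.


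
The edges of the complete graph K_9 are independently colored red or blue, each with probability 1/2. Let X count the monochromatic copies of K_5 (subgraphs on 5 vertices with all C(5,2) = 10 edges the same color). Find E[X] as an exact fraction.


Let X = Σ_S X_S over the C(9, 5) = 126 subsets S of size 5, where X_S = 1 if the K_5 on S is monochromatic.
For a fixed S, the K_5 on S has C(5, 2) = 10 edges. P[all 10 edges red] = (1/2)^10, and likewise for blue, so P[monochromatic] = 2·(1/2)^10 = 2^{1 − 10} = 1/512.
Summing: E[X] = C(9, 5) · 2^{1 − 10} = 126 · 1/512 = 63/256.
Numerically: E[X] ≈ 0.2461.

E[X] = C(9,5)·2^(1−C(5,2)) = 63/256 ≈ 0.2461.


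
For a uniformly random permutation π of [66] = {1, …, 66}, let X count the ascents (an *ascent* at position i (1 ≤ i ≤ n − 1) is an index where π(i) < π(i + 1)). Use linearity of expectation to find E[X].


Write X = Σ X_I over i = 1, …, 65, with X_I the indicator of one ascent.
There are 65 indicators.
For each fixed i, the pair (π(i), π(i+1)) is a uniformly random ordered pair of distinct values from {1, …, 66}; by symmetry P[π(i) < π(i+1)] = 1/2.
By linearity: E[X] = 65 · (1/2) = (66 − 1) · (1/2) = 65/2 ≈ 32.500000.

E[X] = 65/2 = 32.500000.


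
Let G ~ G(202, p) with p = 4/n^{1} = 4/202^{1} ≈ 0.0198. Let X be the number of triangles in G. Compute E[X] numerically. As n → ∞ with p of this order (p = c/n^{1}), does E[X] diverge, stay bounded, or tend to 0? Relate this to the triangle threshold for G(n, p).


Number of potential triangles: C(202, 3) = 1353400.
Each occurs with probability p³ ≈ (0.0198)³ ≈ 7.764721e-06.
By linearity: E[X] = C(202, 3)·p³ ≈ 1353400 · 7.764721e-06 ≈ 10.5088.
Here α = 1, so p = 4/n is exactly at the triangle threshold p ~ 1/n. Asymptotically E[X] → c³/6 = 4³/6 = 32/3 ≈ 10.6667, a bounded constant. In this regime the triangle count is asymptotically Poisson(c³/6).

E[X] ≈ 10.5088; in regime p = Θ(1/n^{1}) E[X] stays bounded (at the triangle threshold p ~ 1/n).


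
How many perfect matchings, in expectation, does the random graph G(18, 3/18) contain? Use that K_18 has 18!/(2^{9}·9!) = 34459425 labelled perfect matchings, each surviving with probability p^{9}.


K_18 has 18!/(2^{9}·9!) = 34459425 labelled perfect matchings.
For each such perfect matching H, let X_H = 1 if all 9 edges of H are present in G. Then P[X_H = 1] = p^{9} = (1/6)^{9} = 1/10077696.
By linearity: E[X] = Σ_H E[X_H] = 34459425 · p^{9} = 34459425 · 1/10077696 = 425425/124416.
Numerically: E[X] ≈ 3.42.

E[X] = 34459425 · (1/6)^{9} = 425425/124416 ≈ 3.42.


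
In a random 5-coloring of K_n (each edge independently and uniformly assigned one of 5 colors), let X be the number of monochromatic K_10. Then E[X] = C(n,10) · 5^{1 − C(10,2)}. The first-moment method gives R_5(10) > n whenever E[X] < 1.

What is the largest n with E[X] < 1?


We need C(n, 10) · 5^{1 − 45} < 1, i.e. C(n, 10) < 5^{45 − 1} = 5684341886080801486968994140625.
Check values of n near the boundary:
  n = 5389: C(5389, 10) = 5645340767466558997768874792926; 5645340767466558997768874792926 < 5684341886080801486968994140625? YES
  n = 5390: C(5390, 10) = 5655833965919099070255434039753; 5655833965919099070255434039753 < 5684341886080801486968994140625? YES
  n = 5391: C(5391, 10) = 5666344714787188828795213697883; 5666344714787188828795213697883 < 5684341886080801486968994140625? YES
  n = 5392: C(5392, 10) = 5676873040158402483252283957448; 5676873040158402483252283957448 < 5684341886080801486968994140625? YES
  n = 5393: C(5393, 10) = 5687418968154238267170642278008; 5687418968154238267170642278008 < 5684341886080801486968994140625? NO
The largest n with C(n, 10) < 5684341886080801486968994140625 is n = 5392 (where E[X] = 5676873040158402483252283957448/5684341886080801486968994140625 ≈ 0.9986861). Hence R_5(10) > 5392, i.e. R_5(10) ≥ 5393.

Largest n = 5392; hence R_5(10) > 5392.


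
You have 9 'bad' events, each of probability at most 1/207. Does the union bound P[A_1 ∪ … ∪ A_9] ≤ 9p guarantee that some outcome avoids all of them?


Union bound: P[∪_{i=1}^{9} A_i] ≤ Σ_i P[A_i] ≤ 9·p = 9·(1/207) = 1/23.
Numerically: 1/23 ≈ 0.0435.
Is 1/23 < 1? YES.
Since P[∪ A_i] ≤ 1/23 < 1, the complement has P[∩ A_i^c] ≥ 1 − 1/23 = 22/23 > 0, so some outcome avoids every A_i.

9·p = 1/23 ≈ 0.0435; existence CERTIFIED by the union bound.


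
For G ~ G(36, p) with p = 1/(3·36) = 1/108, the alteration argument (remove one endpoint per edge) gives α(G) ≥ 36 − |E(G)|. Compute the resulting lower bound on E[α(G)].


E[|E(G)|] = C(36, 2)·p = 630 · (1/108) = 35/6.
E[α(G)] ≥ n − E[|E(G)|] = 36 − 35/6 = 181/6.
Numerically: ≈ 30.16667.
(This is only a lower bound; the true E[α(G)] may be larger.)

E[α(G)] ≥ 181/6 ≈ 30.16667.


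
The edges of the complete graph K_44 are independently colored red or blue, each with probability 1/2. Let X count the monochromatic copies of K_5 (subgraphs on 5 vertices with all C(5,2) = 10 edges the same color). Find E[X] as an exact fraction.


Let X = Σ_S X_S over the C(44, 5) = 1086008 subsets S of size 5, where X_S = 1 if the K_5 on S is monochromatic.
For a fixed S, the K_5 on S has C(5, 2) = 10 edges. P[all 10 edges red] = (1/2)^10, and likewise for blue, so P[monochromatic] = 2·(1/2)^10 = 2^{1 − 10} = 1/512.
By linearity: E[X] = C(44, 5) · 2^{1 − 10} = 1086008 · 1/512 = 135751/64.
Numerically: E[X] ≈ 2121.10938.

E[X] = C(44,5)·2^(1−C(5,2)) = 135751/64 ≈ 2121.10938.


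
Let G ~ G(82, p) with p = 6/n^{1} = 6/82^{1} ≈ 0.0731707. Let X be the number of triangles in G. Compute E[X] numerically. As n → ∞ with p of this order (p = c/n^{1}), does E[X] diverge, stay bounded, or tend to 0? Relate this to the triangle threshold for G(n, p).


Number of potential triangles: C(82, 3) = 88560.
Each occurs with probability p³ ≈ (0.0731707)³ ≈ 3.91752876e-04.
By linearity: E[X] = C(82, 3)·p³ ≈ 88560 · 3.91752876e-04 ≈ 34.693635.
Here α = 1, so p = 6/n is exactly at the triangle threshold p ~ 1/n. Asymptotically E[X] → c³/6 = 6³/6 = 36 ≈ 36.000000, a bounded constant. In this regime the triangle count is asymptotically Poisson(c³/6).

E[X] ≈ 34.693635; in regime p = Θ(1/n^{1}) E[X] stays bounded (at the triangle threshold p ~ 1/n).


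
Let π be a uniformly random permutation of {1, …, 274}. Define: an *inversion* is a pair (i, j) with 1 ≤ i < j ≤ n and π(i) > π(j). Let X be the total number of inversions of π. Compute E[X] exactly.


Write X = Σ X_I over the C(274, 2) = 37401 pairs i < j, with X_I the indicator of one inversion.
There are 37401 indicators.
For each fixed pair i < j, the values π(i) and π(j) are two distinct elements of {1, …, 274} in uniformly random order; by symmetry P[π(i) > π(j)] = 1/2.
By linearity: E[X] = 37401 · (1/2) = C(274, 2) · (1/2) = 37401/2 = 37401/2 ≈ 18700.5000.

E[X] = 37401/2 = 18700.5000.


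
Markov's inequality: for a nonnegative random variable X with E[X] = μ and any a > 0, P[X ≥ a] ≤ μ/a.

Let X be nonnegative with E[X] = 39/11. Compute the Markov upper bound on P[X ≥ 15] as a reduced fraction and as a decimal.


μ = E[X] = 39/11, a = 15.
Markov: P[X ≥ 15] ≤ μ/a = (39/11)/15 = 13/55.
Numerically: ≈ 0.236.
(Since a = 15 > μ = 3.545, the bound 13/55 is < 1 and informative.)

P[X ≥ 15] ≤ 13/55 ≈ 0.236.


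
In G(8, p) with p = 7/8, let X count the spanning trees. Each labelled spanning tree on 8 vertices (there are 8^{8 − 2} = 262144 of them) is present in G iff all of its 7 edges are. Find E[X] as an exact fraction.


K_8 has 8^{8 − 2} = 262144 labelled spanning trees.
For each such spanning tree H, let X_H = 1 if all 7 edges of H are present in G. Then P[X_H = 1] = p^{7} = (7/8)^{7} = 823543/2097152.
Summing the indicators: E[X] = Σ_H E[X_H] = 262144 · p^{7} = 262144 · 823543/2097152 = 823543/8.
Numerically: E[X] ≈ 1.029e+05.

E[X] = 262144 · (7/8)^{7} = 823543/8 ≈ 1.029e+05.


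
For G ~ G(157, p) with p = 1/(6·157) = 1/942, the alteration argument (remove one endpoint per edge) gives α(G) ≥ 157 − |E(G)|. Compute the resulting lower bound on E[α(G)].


E[|E(G)|] = C(157, 2)·p = 12246 · (1/942) = 13.
E[α(G)] ≥ n − E[|E(G)|] = 157 − 13 = 144.
Numerically: ≈ 144.000.
(This is only a lower bound; the true E[α(G)] may be larger.)

E[α(G)] ≥ 144 ≈ 144.000.


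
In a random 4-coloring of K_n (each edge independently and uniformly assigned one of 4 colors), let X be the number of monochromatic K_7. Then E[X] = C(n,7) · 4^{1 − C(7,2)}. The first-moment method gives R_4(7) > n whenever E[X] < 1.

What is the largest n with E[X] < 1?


We need C(n, 7) · 4^{1 − 21} < 1, i.e. C(n, 7) < 4^{21 − 1} = 1099511627776.
Check values of n near the boundary:
  n = 177: C(177, 7) = 957664425960; 957664425960 < 1099511627776? YES
  n = 178: C(178, 7) = 996867063280; 996867063280 < 1099511627776? YES
  n = 179: C(179, 7) = 1037437234460; 1037437234460 < 1099511627776? YES
  n = 180: C(180, 7) = 1079414463600; 1079414463600 < 1099511627776? YES
  n = 181: C(181, 7) = 1122839183400; 1122839183400 < 1099511627776? NO
  n = 182: C(182, 7) = 1167752750736; 1167752750736 < 1099511627776? NO
  n = 183: C(183, 7) = 1214197462413; 1214197462413 < 1099511627776? NO
The largest n with C(n, 7) < 1099511627776 is n = 180 (where E[X] = 67463403975/68719476736 ≈ 0.9817). Hence R_4(7) > 180, i.e. R_4(7) ≥ 181.

Largest n = 180; hence R_4(7) > 180.


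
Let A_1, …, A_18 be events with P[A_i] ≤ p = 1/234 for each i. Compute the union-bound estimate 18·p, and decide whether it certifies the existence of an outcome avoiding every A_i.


Union bound: P[∪_{i=1}^{18} A_i] ≤ Σ_i P[A_i] ≤ 18·p = 18·(1/234) = 1/13.
Numerically: 1/13 ≈ 0.0769.
Is 1/13 < 1? YES.
Since P[∪ A_i] ≤ 1/13 < 1, the complement has P[∩ A_i^c] ≥ 1 − 1/13 = 12/13 > 0, so some outcome avoids every A_i.

18·p = 1/13 ≈ 0.0769; existence CERTIFIED by the union bound.
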